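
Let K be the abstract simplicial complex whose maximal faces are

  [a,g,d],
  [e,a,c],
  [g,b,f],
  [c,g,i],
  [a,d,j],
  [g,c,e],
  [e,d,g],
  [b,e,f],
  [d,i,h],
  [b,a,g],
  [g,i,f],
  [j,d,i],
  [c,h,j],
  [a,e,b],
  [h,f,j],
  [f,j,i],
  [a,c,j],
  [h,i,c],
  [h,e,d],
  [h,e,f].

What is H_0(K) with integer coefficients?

Fix the vertex order a < b < c < d < e < f < g < h < i < j and write every simplex with vertices in increasing order. Then dim K = 2 and the simplices of K are:

  0-simplices (10): a, b, c, d, e, f, g, h, i, j
  1-simplices (30): ab, ac, ad, ae, ag, aj, be, bf, bg, ce, cg, ch, ci, cj, de, dg, dh, di, dj, ef, eg, eh, fg, fh, fi, fj, gi, hi, hj, ij
  2-simplices (20): abe, abg, ace, acj, adg, adj, bef, bfg, ceg, cgi, chi, chj, deg, deh, dhi, dij, efh, fgi, fhj, fij

Hence C_0 ≅ Z^10, C_1 ≅ Z^30, C_2 ≅ Z^20.

Boundary ∂_1: C_1 → C_0 is given by ∂[p,q] = [q] − [p]. For instance
  ∂ce = e − c.
This gives a 10×30 integer matrix of rank 9; reducing to Smith normal form yields diagonal entries (1,1,1,1,1,1,1,1,1).

The boundary map ∂_2: C_2 → C_1 maps a triangle to the signed sum of its edges. For instance
  ∂ace = ce − ae + ac,
  ∂dhi = hi − di + dh.
The resulting 30×20 matrix has rank 20, and its Smith normal form has invariant factors (1,1,1,1,1,1,1,1,1,1,1,1,1,1,1,1,1,1,1,2).

Now H_k = ker ∂_k / im ∂_{k+1}, so:

  H_0: rank C_0 − rank ∂_1 = 10 − 9 = 1, and the invariant factors of ∂_1 are all 1, so H_0 = Z.

(K is a triangulation of the Klein bottle.)

H_0 = Z.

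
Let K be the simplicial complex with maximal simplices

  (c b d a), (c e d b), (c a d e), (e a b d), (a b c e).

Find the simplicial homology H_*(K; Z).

Take the total order a < b < c < d < e on the vertex set. Then K (dimension 3) consists of the simplices:

  0-simplices (5): a, b, c, d, e
  1-simplices (10): ab, ac, ad, ae, bc, bd, be, cd, ce, de
  2-simplices (10): abc, abd, abe, acd, ace, ade, bcd, bce, bde, cde
  3-simplices (5): abcd, abce, abde, acde, bcde

giving chain groups C_0 ≅ Z^5, C_1 ≅ Z^10, C_2 ≅ Z^10, C_3 ≅ Z^5.

Boundary ∂_1: C_1 → C_0 is given by ∂[p,q] = [q] − [p]. For instance
  ∂ac = c − a.
This gives a 5×10 integer matrix of rank 4; reducing to Smith normal form yields diagonal entries (1,1,1,1).

The boundary map ∂_2: C_2 → C_1 acts by ∂[p,q,r] = [q,r] − [p,r] + [p,q]. For instance
  ∂cde = de − ce + cd,
  ∂abe = be − ae + ab.
This gives a 10×10 integer matrix of rank 6; reducing to Smith normal form yields diagonal entries (1,1,1,1,1,1).

Boundary ∂_3: C_3 → C_2 sends each 3-simplex σ to the alternating sum Σ_i (−1)^i (σ with its i-th vertex removed). For instance
  ∂bcde = cde − bde + bce − bcd,
  ∂abce = bce − ace + abe − abc.
The resulting 10×5 matrix has rank 4, and its Smith normal form has invariant factors (1,1,1,1).

Reading off H_k = ker ∂_k / im ∂_{k+1}:

  H_0: rank C_0 − rank ∂_1 = 5 − 4 = 1, and the invariant factors of ∂_1 are all 1, so H_0 = Z.
  H_1: rank ker ∂_1 − rank ∂_2 = (10 − 4) − 6 = 0, and the invariant factors of ∂_2 are all 1, so H_1 = 0.
  H_2: rank ker ∂_2 − rank ∂_3 = (10 − 6) − 4 = 0, and the invariant factors of ∂_3 are all 1, so H_2 = 0.
  H_3: rank ker ∂_3 − rank ∂_4 = (5 − 4) − 0 = 1, and there is no ∂_4, so H_3 = Z.

As a check, the Euler characteristic is 5 − 10 + 10 − 5 = 0, which agrees with 1 − 0 + 0 − 1 = 0.
(K is a triangulation of the 3-sphere S^3.)

H_0 = Z,  H_1 = 0,  H_2 = 0,  H_3 = Z.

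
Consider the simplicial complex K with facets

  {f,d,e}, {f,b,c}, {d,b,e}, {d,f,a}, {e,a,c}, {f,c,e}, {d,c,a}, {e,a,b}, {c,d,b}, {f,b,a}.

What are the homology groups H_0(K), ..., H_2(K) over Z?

H_0 ≅ Z,  H_1 ≅ Z/2,  H_2 = 0.

We work with the vertex ordering a < b < c < d < e < f. The simplices of K, each written with vertices in increasing order, are:

  0-simplices (6): a, b, c, d, e, f
  1-simplices (15): ab, ac, ad, ae, af, bc, bd, be, bf, cd, ce, cf, de, df, ef
  2-simplices (10): abe, abf, acd, ace, adf, bcd, bcf, bde, cef, def

Hence C_0 ≅ Z^6, C_1 ≅ Z^15, C_2 ≅ Z^10.

Boundary ∂_1: C_1 → C_0 maps an edge to its endpoints' difference, ∂[p,q] = q − p.
As a 6×15 matrix over Z this has rank 5, with invariant factors (1,1,1,1,1).

The boundary map ∂_2: C_2 → C_1 acts by ∂[p,q,r] = [q,r] − [p,r] + [p,q]. For instance
  ∂def = ef − df + de,
  ∂bde = de − be + bd.
This gives a 15×10 integer matrix of rank 10; reducing to Smith normal form yields diagonal entries (1,1,1,1,1,1,1,1,1,2).

Computing H_k = (kernel of ∂_k) / (image of ∂_{k+1}):

  H_0: rank C_0 − rank ∂_1 = 6 − 5 = 1, and the invariant factors of ∂_1 are all 1, so H_0 = Z.
  H_1: rank ker ∂_1 − rank ∂_2 = (15 − 5) − 10 = 0, and ∂_2 has invariant factor 2 > 1, so H_1 = Z/2.
  H_2: rank ker ∂_2 − rank ∂_3 = (10 − 10) − 0 = 0, and there is no ∂_3, so H_2 = 0.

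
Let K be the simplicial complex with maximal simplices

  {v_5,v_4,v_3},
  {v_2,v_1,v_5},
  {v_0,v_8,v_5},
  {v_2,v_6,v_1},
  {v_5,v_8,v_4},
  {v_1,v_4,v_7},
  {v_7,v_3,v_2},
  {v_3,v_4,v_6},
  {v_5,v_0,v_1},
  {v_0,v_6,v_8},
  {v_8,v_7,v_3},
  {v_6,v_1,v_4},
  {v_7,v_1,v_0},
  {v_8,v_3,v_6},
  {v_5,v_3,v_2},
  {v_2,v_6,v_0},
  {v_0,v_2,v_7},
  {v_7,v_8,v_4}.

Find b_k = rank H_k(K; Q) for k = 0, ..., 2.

b_0 = 1, b_1 = 1, b_2 = 0.

We work with the vertex ordering v_0 < v_1 < v_2 < v_3 < v_4 < v_5 < v_6 < v_7 < v_8. The simplices of K, each written with vertices in increasing order, are:

  0-simplices (9): [v_0], [v_1], [v_2], [v_3], [v_4], [v_5], [v_6], [v_7], [v_8]
  1-simplices (27): (27 of them)
  2-simplices (18): (18 of them)

giving chain groups C_0 ≅ Z^9, C_1 ≅ Z^27, C_2 ≅ Z^18.

Boundary ∂_1: C_1 → C_0 sends each edge [p,q] (with p < q) to q − p.
As a 9×27 matrix over Z this has rank 8, with invariant factors (1,1,1,1,1,1,1,1).

The boundary map ∂_2: C_2 → C_1 acts by ∂[p,q,r] = [q,r] − [p,r] + [p,q]. For instance
  ∂[v_3,v_4,v_6] = [v_4,v_6] − [v_3,v_6] + [v_3,v_4],
  ∂[v_2,v_3,v_7] = [v_3,v_7] − [v_2,v_7] + [v_2,v_3].
The resulting 27×18 matrix has rank 18, and its Smith normal form has invariant factors (1,1,1,1,1,1,1,1,1,1,1,1,1,1,1,1,1,2).

Now H_k = ker ∂_k / im ∂_{k+1}, so:

  H_0: rank C_0 − rank ∂_1 = 9 − 8 = 1, and the invariant factors of ∂_1 are all 1, so H_0 ≅ Z.
  H_1: rank ker ∂_1 − rank ∂_2 = (27 − 8) − 18 = 1, and ∂_2 has invariant factor 2 > 1, so H_1 ≅ Z ⊕ Z/2Z.
  H_2: rank ker ∂_2 − rank ∂_3 = (18 − 18) − 0 = 0, and there is no ∂_3, so H_2 ≅ 0.

Hence the Betti numbers are b_0 = 1, b_1 = 1, b_2 = 0.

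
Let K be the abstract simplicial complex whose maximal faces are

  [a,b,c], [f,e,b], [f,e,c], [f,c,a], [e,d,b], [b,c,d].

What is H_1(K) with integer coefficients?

H_1 ≅ Z.

Fix the vertex order a < b < c < d < e < f and write every simplex with vertices in increasing order. Then dim K = 2 and the simplices of K are:

  0-simplices (6): a, b, c, d, e, f
  1-simplices (12): ab, ac, af, bc, bd, be, bf, cd, ce, cf, de, ef
  2-simplices (6): abc, acf, bcd, bde, bef, cef

giving chain groups C_0 ≅ Z^6, C_1 ≅ Z^12, C_2 ≅ Z^6.

∂_1: C_1 → C_0 is given by ∂[p,q] = [q] − [p]. For instance
  ∂bd = d − b.
As a 6×12 matrix over Z this has rank 5, with invariant factors (1,1,1,1,1).

Boundary ∂_2: C_2 → C_1 sends each 2-simplex [p,q,r] to [q,r] − [p,r] + [p,q]. For instance
  ∂bde = de − be + bd,
  ∂bcd = cd − bd + bc.
As a 12×6 matrix over Z this has rank 6, with invariant factors (1,1,1,1,1,1).

From H_k ≅ ker(∂_k) / im(∂_{k+1}) we obtain:

  H_1: rank ker ∂_1 − rank ∂_2 = (12 − 5) − 6 = 1, and the invariant factors of ∂_2 are all 1, so H_1 ≅ Z.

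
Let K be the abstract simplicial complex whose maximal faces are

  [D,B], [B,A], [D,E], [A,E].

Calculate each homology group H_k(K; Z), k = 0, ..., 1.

Fix the vertex order A < B < D < E and write every simplex with vertices in increasing order. Then dim K = 1 and the simplices of K are:

  0-simplices (4): A, B, D, E
  1-simplices (4): AB, AE, BD, DE

Hence C_0 ≅ Z^4, C_1 ≅ Z^4.

∂_1: C_1 → C_0 sends each edge [p,q] (with p < q) to q − p. For instance
  ∂AB = B − A.
The 4×4 boundary matrix has rank 3 and Smith normal form diag(1,1,1).

From H_k ≅ ker(∂_k) / im(∂_{k+1}) we obtain:

  H_0: rank C_0 − rank ∂_1 = 4 − 3 = 1, and the invariant factors of ∂_1 are all 1, so H_0 = Z.
  H_1: rank ker ∂_1 − rank ∂_2 = (4 − 3) − 0 = 1, and there is no ∂_2, so H_1 = Z.

(K is a triangulation of the circle S^1.)

H_0 = Z,  H_1 = Z.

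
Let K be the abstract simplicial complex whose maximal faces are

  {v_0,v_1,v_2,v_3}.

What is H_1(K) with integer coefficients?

Fix the vertex order v_0 < v_1 < v_2 < v_3 and write every simplex with vertices in increasing order. Then dim K = 3 and the simplices of K are:

  0-simplices (4): [v_0], [v_1], [v_2], [v_3]
  1-simplices (6): [v_0,v_1], [v_0,v_2], [v_0,v_3], [v_1,v_2], [v_1,v_3], [v_2,v_3]
  2-simplices (4): [v_0,v_1,v_2], [v_0,v_1,v_3], [v_0,v_2,v_3], [v_1,v_2,v_3]
  3-simplices (1): [v_0,v_1,v_2,v_3]

Hence C_0 ≅ Z^4, C_1 ≅ Z^6, C_2 ≅ Z^4, C_3 ≅ Z^1.

Boundary ∂_1: C_1 → C_0 is given by ∂[p,q] = [q] − [p]. For instance
  ∂[v_1,v_3] = [v_3] − [v_1].
The resulting 4×6 matrix has rank 3, and its Smith normal form has invariant factors (1,1,1).

The boundary map ∂_2: C_2 → C_1 sends each 2-simplex [p,q,r] to [q,r] − [p,r] + [p,q]. For instance
  ∂[v_1,v_2,v_3] = [v_2,v_3] − [v_1,v_3] + [v_1,v_2],
  ∂[v_0,v_2,v_3] = [v_2,v_3] − [v_0,v_3] + [v_0,v_2].
The resulting 6×4 matrix has rank 3, and its Smith normal form has invariant factors (1,1,1).

Boundary ∂_3: C_3 → C_2 sends each 3-simplex σ to the alternating sum Σ_i (−1)^i (σ with its i-th vertex removed). For instance
  ∂[v_0,v_1,v_2,v_3] = [v_1,v_2,v_3] − [v_0,v_2,v_3] + [v_0,v_1,v_3] − [v_0,v_1,v_2].
The 4×1 boundary matrix has rank 1 and Smith normal form diag(1).

Computing H_k = (kernel of ∂_k) / (image of ∂_{k+1}):

  H_1: rank ker ∂_1 − rank ∂_2 = (6 − 3) − 3 = 0, and the invariant factors of ∂_2 are all 1, so H_1 = 0.

H_1 ≅ 0.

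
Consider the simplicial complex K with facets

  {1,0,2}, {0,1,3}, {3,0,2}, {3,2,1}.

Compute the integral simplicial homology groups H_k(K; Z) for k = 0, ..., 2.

We work with the vertex ordering 0 < 1 < 2 < 3. The simplices of K, each written with vertices in increasing order, are:

  0-simplices (4): [0], [1], [2], [3]
  1-simplices (6): [0,1], [0,2], [0,3], [1,2], [1,3], [2,3]
  2-simplices (4): [0,1,2], [0,1,3], [0,2,3], [1,2,3]

Hence C_0 ≅ Z^4, C_1 ≅ Z^6, C_2 ≅ Z^4.

Boundary ∂_1: C_1 → C_0 sends each edge [p,q] (with p < q) to q − p.
The resulting 4×6 matrix has rank 3, and its Smith normal form has invariant factors (1,1,1).

∂_2: C_2 → C_1 maps a triangle to the signed sum of its edges. For instance
  ∂[0,1,3] = [1,3] − [0,3] + [0,1],
  ∂[0,2,3] = [2,3] − [0,3] + [0,2].
As a 6×4 matrix over Z this has rank 3, with invariant factors (1,1,1).

From H_k ≅ ker(∂_k) / im(∂_{k+1}) we obtain:

  H_0: rank C_0 − rank ∂_1 = 4 − 3 = 1, and the invariant factors of ∂_1 are all 1, so H_0 ≅ Z.
  H_1: rank ker ∂_1 − rank ∂_2 = (6 − 3) − 3 = 0, and the invariant factors of ∂_2 are all 1, so H_1 ≅ 0.
  H_2: rank ker ∂_2 − rank ∂_3 = (4 − 3) − 0 = 1, and there is no ∂_3, so H_2 ≅ Z.

H_0 ≅ Z,  H_1 = 0,  H_2 ≅ Z.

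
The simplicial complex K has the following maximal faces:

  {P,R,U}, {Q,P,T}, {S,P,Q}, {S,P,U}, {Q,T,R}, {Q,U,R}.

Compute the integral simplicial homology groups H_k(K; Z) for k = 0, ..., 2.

H_0 = Z,  H_1 = Z,  H_2 = 0.

Fix the vertex order P < Q < R < S < T < U and write every simplex with vertices in increasing order. Then dim K = 2 and the simplices of K are:

  0-simplices (6): P, Q, R, S, T, U
  1-simplices (12): PQ, PR, PS, PT, PU, QR, QS, QT, QU, RT, RU, SU
  2-simplices (6): PQS, PQT, PRU, PSU, QRT, QRU

giving chain groups C_0 ≅ Z^6, C_1 ≅ Z^12, C_2 ≅ Z^6.

∂_1: C_1 → C_0 sends each edge [p,q] (with p < q) to q − p. For instance
  ∂QR = R − Q.
The 6×12 boundary matrix has rank 5 and Smith normal form diag(1,1,1,1,1).

The boundary map ∂_2: C_2 → C_1 maps a triangle to the signed sum of its edges. For instance
  ∂PQS = QS − PS + PQ,
  ∂QRU = RU − QU + QR.
The 12×6 boundary matrix has rank 6 and Smith normal form diag(1,1,1,1,1,1).

Reading off H_k = ker ∂_k / im ∂_{k+1}:

  H_0: rank C_0 − rank ∂_1 = 6 − 5 = 1, and the invariant factors of ∂_1 are all 1, so H_0 = Z.
  H_1: rank ker ∂_1 − rank ∂_2 = (12 − 5) − 6 = 1, and the invariant factors of ∂_2 are all 1, so H_1 = Z.
  H_2: rank ker ∂_2 − rank ∂_3 = (6 − 6) − 0 = 0, and there is no ∂_3, so H_2 = 0.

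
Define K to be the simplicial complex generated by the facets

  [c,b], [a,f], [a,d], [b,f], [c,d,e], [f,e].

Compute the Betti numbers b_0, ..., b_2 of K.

We work with the vertex ordering a < b < c < d < e < f. The simplices of K, each written with vertices in increasing order, are:

  0-simplices (6): a, b, c, d, e, f
  1-simplices (8): ad, af, bc, bf, cd, ce, de, ef
  2-simplices (1): cde

giving chain groups C_0 ≅ Z^6, C_1 ≅ Z^8, C_2 ≅ Z^1.

Boundary ∂_1: C_1 → C_0 is given by ∂[p,q] = [q] − [p]. For instance
  ∂cd = d − c.
This gives a 6×8 integer matrix of rank 5; reducing to Smith normal form yields diagonal entries (1,1,1,1,1).

Boundary ∂_2: C_2 → C_1 acts by ∂[p,q,r] = [q,r] − [p,r] + [p,q]. For instance
  ∂cde = de − ce + cd.
As a 8×1 matrix over Z this has rank 1, with invariant factors (1).

Computing H_k = (kernel of ∂_k) / (image of ∂_{k+1}):

  H_0: rank C_0 − rank ∂_1 = 6 − 5 = 1, and the invariant factors of ∂_1 are all 1, so H_0 = Z.
  H_1: rank ker ∂_1 − rank ∂_2 = (8 − 5) − 1 = 2, and the invariant factors of ∂_2 are all 1, so H_1 = Z^2.
  H_2: rank ker ∂_2 − rank ∂_3 = (1 − 1) − 0 = 0, and there is no ∂_3, so H_2 = 0.

Hence the Betti numbers are b_0 = 1, b_1 = 2, b_2 = 0.

b_0 = 1, b_1 = 2, b_2 = 0.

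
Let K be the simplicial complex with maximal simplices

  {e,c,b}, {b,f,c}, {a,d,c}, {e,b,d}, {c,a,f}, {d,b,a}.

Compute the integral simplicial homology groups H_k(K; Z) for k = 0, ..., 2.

H_0 = Z,  H_1 = Z,  H_2 = 0.

Order the vertices as a < b < c < d < e < f. Listing each simplex with vertices in this order, K has dimension 2 with simplices:

  0-simplices (6): a, b, c, d, e, f
  1-simplices (12): ab, ac, ad, af, bc, bd, be, bf, cd, ce, cf, de
  2-simplices (6): abd, acd, acf, bce, bcf, bde

Hence C_0 ≅ Z^6, C_1 ≅ Z^12, C_2 ≅ Z^6.

∂_1: C_1 → C_0 sends each edge [p,q] (with p < q) to q − p. For instance
  ∂cf = f − c.
The resulting 6×12 matrix has rank 5, and its Smith normal form has invariant factors (1,1,1,1,1).

The boundary map ∂_2: C_2 → C_1 sends each 2-simplex [p,q,r] to [q,r] − [p,r] + [p,q]. For instance
  ∂acd = cd − ad + ac,
  ∂bde = de − be + bd.
As a 12×6 matrix over Z this has rank 6, with invariant factors (1,1,1,1,1,1).

Computing H_k = (kernel of ∂_k) / (image of ∂_{k+1}):

  H_0: rank C_0 − rank ∂_1 = 6 − 5 = 1, and the invariant factors of ∂_1 are all 1, so H_0 ≅ Z.
  H_1: rank ker ∂_1 − rank ∂_2 = (12 − 5) − 6 = 1, and the invariant factors of ∂_2 are all 1, so H_1 ≅ Z.
  H_2: rank ker ∂_2 − rank ∂_3 = (6 − 6) − 0 = 0, and there is no ∂_3, so H_2 ≅ 0.

(K is a triangulation of the cylinder S^1 x I.)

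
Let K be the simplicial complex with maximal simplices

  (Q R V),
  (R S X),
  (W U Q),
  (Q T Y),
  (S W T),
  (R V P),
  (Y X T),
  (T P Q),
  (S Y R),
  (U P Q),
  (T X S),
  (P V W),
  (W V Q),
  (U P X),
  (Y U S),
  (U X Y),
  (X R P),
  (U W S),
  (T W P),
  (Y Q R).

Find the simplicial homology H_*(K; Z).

Fix the vertex order P < Q < R < S < T < U < V < W < X < Y and write every simplex with vertices in increasing order. Then dim K = 2 and the simplices of K are:

  0-simplices (10): P, Q, R, S, T, U, V, W, X, Y
  1-simplices (30): PQ, PR, PT, PU, PV, PW, PX, QR, QT, QU, QV, QW, QY, RS, RV, RX, RY, ST, SU, SW, SX, SY, TW, TX, TY, UW, UX, UY, VW, XY
  2-simplices (20): PQT, PQU, PRV, PRX, PTW, PUX, PVW, QRV, QRY, QTY, QUW, QVW, RSX, RSY, STW, STX, SUW, SUY, TXY, UXY

giving chain groups C_0 ≅ Z^10, C_1 ≅ Z^30, C_2 ≅ Z^20.

∂_1: C_1 → C_0 is given by ∂[p,q] = [q] − [p].
This gives a 10×30 integer matrix of rank 9; reducing to Smith normal form yields diagonal entries (1,1,1,1,1,1,1,1,1).

∂_2: C_2 → C_1 sends each 2-simplex [p,q,r] to [q,r] − [p,r] + [p,q]. For instance
  ∂PQT = QT − PT + PQ,
  ∂RSX = SX − RX + RS.
This gives a 30×20 integer matrix of rank 20; reducing to Smith normal form yields diagonal entries (1,1,1,1,1,1,1,1,1,1,1,1,1,1,1,1,1,1,1,2).

Now H_k = ker ∂_k / im ∂_{k+1}, so:

  H_0: rank C_0 − rank ∂_1 = 10 − 9 = 1, and the invariant factors of ∂_1 are all 1, so H_0 = Z.
  H_1: rank ker ∂_1 − rank ∂_2 = (30 − 9) − 20 = 1, and ∂_2 has invariant factor 2 > 1, so H_1 = Z ⊕ Z/2.
  H_2: rank ker ∂_2 − rank ∂_3 = (20 − 20) − 0 = 0, and there is no ∂_3, so H_2 = 0.

H_0 = Z,  H_1 = Z ⊕ Z/2,  H_2 = 0.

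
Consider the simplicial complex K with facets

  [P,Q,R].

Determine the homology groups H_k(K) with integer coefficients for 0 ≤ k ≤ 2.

Take the total order P < Q < R on the vertex set. Then K (dimension 2) consists of the simplices:

  0-simplices (3): P, Q, R
  1-simplices (3): PQ, PR, QR
  2-simplices (1): PQR

giving chain groups C_0 ≅ Z^3, C_1 ≅ Z^3, C_2 ≅ Z^1.

The boundary map ∂_1: C_1 → C_0 is given by ∂[p,q] = [q] − [p].
The 3×3 boundary matrix has rank 2 and Smith normal form diag(1,1).

The boundary map ∂_2: C_2 → C_1 sends each 2-simplex [p,q,r] to [q,r] − [p,r] + [p,q]. For instance
  ∂PQR = QR − PR + PQ.
The resulting 3×1 matrix has rank 1, and its Smith normal form has invariant factors (1).

Computing H_k = (kernel of ∂_k) / (image of ∂_{k+1}):

  H_0: rank C_0 − rank ∂_1 = 3 − 2 = 1, and the invariant factors of ∂_1 are all 1, so H_0 = Z.
  H_1: rank ker ∂_1 − rank ∂_2 = (3 − 2) − 1 = 0, and the invariant factors of ∂_2 are all 1, so H_1 = 0.
  H_2: rank ker ∂_2 − rank ∂_3 = (1 − 1) − 0 = 0, and there is no ∂_3, so H_2 = 0.

As a check, the Euler characteristic is 3 − 3 + 1 = 1, which agrees with 1 − 0 + 0 = 1.
(K is a triangulation of the 2-simplex.)

H_0 ≅ Z,  H_1 = 0,  H_2 = 0.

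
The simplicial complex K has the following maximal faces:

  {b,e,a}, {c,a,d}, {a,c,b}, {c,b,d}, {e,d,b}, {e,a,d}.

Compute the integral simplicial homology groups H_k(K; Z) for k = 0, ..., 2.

H_0 ≅ Z,  H_1 = 0,  H_2 ≅ Z.

Take the total order a < b < c < d < e on the vertex set. Then K (dimension 2) consists of the simplices:

  0-simplices (5): a, b, c, d, e
  1-simplices (9): ab, ac, ad, ae, bc, bd, be, cd, de
  2-simplices (6): abc, abe, acd, ade, bcd, bde

giving chain groups C_0 ≅ Z^5, C_1 ≅ Z^9, C_2 ≅ Z^6.

∂_1: C_1 → C_0 is given by ∂[p,q] = [q] − [p].
As a 5×9 matrix over Z this has rank 4, with invariant factors (1,1,1,1).

Boundary ∂_2: C_2 → C_1 acts by ∂[p,q,r] = [q,r] − [p,r] + [p,q]. For instance
  ∂abc = bc − ac + ab,
  ∂ade = de − ae + ad.
As a 9×6 matrix over Z this has rank 5, with invariant factors (1,1,1,1,1).

From H_k ≅ ker(∂_k) / im(∂_{k+1}) we obtain:

  H_0: rank C_0 − rank ∂_1 = 5 − 4 = 1, and the invariant factors of ∂_1 are all 1, so H_0 ≅ Z.
  H_1: rank ker ∂_1 − rank ∂_2 = (9 − 4) − 5 = 0, and the invariant factors of ∂_2 are all 1, so H_1 ≅ 0.
  H_2: rank ker ∂_2 − rank ∂_3 = (6 − 5) − 0 = 1, and there is no ∂_3, so H_2 ≅ Z.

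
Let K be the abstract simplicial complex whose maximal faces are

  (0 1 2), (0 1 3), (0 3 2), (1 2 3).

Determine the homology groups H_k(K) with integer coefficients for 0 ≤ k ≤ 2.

Fix the vertex order 0 < 1 < 2 < 3 and write every simplex with vertices in increasing order. Then dim K = 2 and the simplices of K are:

  0-simplices (4): [0], [1], [2], [3]
  1-simplices (6): [0,1], [0,2], [0,3], [1,2], [1,3], [2,3]
  2-simplices (4): [0,1,2], [0,1,3], [0,2,3], [1,2,3]

Hence C_0 ≅ Z^4, C_1 ≅ Z^6, C_2 ≅ Z^4.

∂_1: C_1 → C_0 sends each edge [p,q] (with p < q) to q − p.
This gives a 4×6 integer matrix of rank 3; reducing to Smith normal form yields diagonal entries (1,1,1).

The boundary map ∂_2: C_2 → C_1 sends each 2-simplex [p,q,r] to [q,r] − [p,r] + [p,q]. For instance
  ∂[1,2,3] = [2,3] − [1,3] + [1,2],
  ∂[0,2,3] = [2,3] − [0,3] + [0,2].
As a 6×4 matrix over Z this has rank 3, with invariant factors (1,1,1).

From H_k ≅ ker(∂_k) / im(∂_{k+1}) we obtain:

  H_0: rank C_0 − rank ∂_1 = 4 − 3 = 1, and the invariant factors of ∂_1 are all 1, so H_0 = Z.
  H_1: rank ker ∂_1 − rank ∂_2 = (6 − 3) − 3 = 0, and the invariant factors of ∂_2 are all 1, so H_1 = 0.
  H_2: rank ker ∂_2 − rank ∂_3 = (4 − 3) − 0 = 1, and there is no ∂_3, so H_2 = Z.

H_0 ≅ Z,  H_1 = 0,  H_2 ≅ Z.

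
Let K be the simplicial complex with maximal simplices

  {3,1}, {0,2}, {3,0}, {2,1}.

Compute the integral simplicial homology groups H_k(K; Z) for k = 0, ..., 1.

H_0 ≅ Z,  H_1 ≅ Z.

We work with the vertex ordering 0 < 1 < 2 < 3. The simplices of K, each written with vertices in increasing order, are:

  0-simplices (4): [0], [1], [2], [3]
  1-simplices (4): [0,2], [0,3], [1,2], [1,3]

giving chain groups C_0 ≅ Z^4, C_1 ≅ Z^4.

∂_1: C_1 → C_0 is given by ∂[p,q] = [q] − [p]. For instance
  ∂[0,2] = [2] − [0].
This gives a 4×4 integer matrix of rank 3; reducing to Smith normal form yields diagonal entries (1,1,1).

Reading off H_k = ker ∂_k / im ∂_{k+1}:

  H_0: rank C_0 − rank ∂_1 = 4 − 3 = 1, and the invariant factors of ∂_1 are all 1, so H_0 = Z.
  H_1: rank ker ∂_1 − rank ∂_2 = (4 − 3) − 0 = 1, and there is no ∂_2, so H_1 = Z.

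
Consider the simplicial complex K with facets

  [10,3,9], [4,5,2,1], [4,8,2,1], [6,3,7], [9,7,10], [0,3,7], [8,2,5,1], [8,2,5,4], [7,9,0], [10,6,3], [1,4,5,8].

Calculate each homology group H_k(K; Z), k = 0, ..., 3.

H_0 = Z^2,  H_1 = Z,  H_2 = 0,  H_3 = Z.

Fix the vertex order 0 < 1 < 2 < 3 < 4 < 5 < 6 < 7 < 8 < 9 < 10 and write every simplex with vertices in increasing order. Then dim K = 3 and the simplices of K are:

  0-simplices (11): [0], [1], [2], [3], [4], [5], [6], [7], [8], [9], [10]
  1-simplices (22): [0,3], [0,7], [0,9], [1,2], [1,4], [1,5], [1,8], [2,4], [2,5], [2,8], [3,6], [3,7], [3,9], [3,10], [4,5], [4,8], [5,8], [6,7], [6,10], [7,9], [7,10], [9,10]
  2-simplices (16): [0,3,7], [0,7,9], [1,2,4], [1,2,5], [1,2,8], [1,4,5], [1,4,8], [1,5,8], [2,4,5], [2,4,8], [2,5,8], [3,6,7], [3,6,10], [3,9,10], [4,5,8], [7,9,10]
  3-simplices (5): [1,2,4,5], [1,2,4,8], [1,2,5,8], [1,4,5,8], [2,4,5,8]

so the chain groups are C_0 ≅ Z^11, C_1 ≅ Z^22, C_2 ≅ Z^16, C_3 ≅ Z^5.

The boundary map ∂_1: C_1 → C_0 sends each edge [p,q] (with p < q) to q − p. For instance
  ∂[6,7] = [7] − [6].
The resulting 11×22 matrix has rank 9, and its Smith normal form has invariant factors (1,1,1,1,1,1,1,1,1).

∂_2: C_2 → C_1 acts by ∂[p,q,r] = [q,r] − [p,r] + [p,q]. For instance
  ∂[2,5,8] = [5,8] − [2,8] + [2,5],
  ∂[4,5,8] = [5,8] − [4,8] + [4,5].
This gives a 22×16 integer matrix of rank 12; reducing to Smith normal form yields diagonal entries (1,1,1,1,1,1,1,1,1,1,1,1).

Boundary ∂_3: C_3 → C_2 sends each 3-simplex σ to the alternating sum Σ_i (−1)^i (σ with its i-th vertex removed). For instance
  ∂[1,2,4,5] = [2,4,5] − [1,4,5] + [1,2,5] − [1,2,4],
  ∂[1,2,5,8] = [2,5,8] − [1,5,8] + [1,2,8] − [1,2,5].
This gives a 16×5 integer matrix of rank 4; reducing to Smith normal form yields diagonal entries (1,1,1,1).

Computing H_k = (kernel of ∂_k) / (image of ∂_{k+1}):

  H_0: rank C_0 − rank ∂_1 = 11 − 9 = 2, and the invariant factors of ∂_1 are all 1, so H_0 ≅ Z^2.
  H_1: rank ker ∂_1 − rank ∂_2 = (22 − 9) − 12 = 1, and the invariant factors of ∂_2 are all 1, so H_1 ≅ Z.
  H_2: rank ker ∂_2 − rank ∂_3 = (16 − 12) − 4 = 0, and the invariant factors of ∂_3 are all 1, so H_2 ≅ 0.
  H_3: rank ker ∂_3 − rank ∂_4 = (5 − 4) − 0 = 1, and there is no ∂_4, so H_3 ≅ Z.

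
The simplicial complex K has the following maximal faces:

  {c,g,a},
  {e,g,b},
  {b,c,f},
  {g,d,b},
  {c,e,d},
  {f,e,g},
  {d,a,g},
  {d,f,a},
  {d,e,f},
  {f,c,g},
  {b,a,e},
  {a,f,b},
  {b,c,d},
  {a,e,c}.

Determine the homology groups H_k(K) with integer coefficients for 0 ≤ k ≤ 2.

H_0 = Z,  H_1 = Z^2,  H_2 = Z.

Take the total order a < b < c < d < e < f < g on the vertex set. Then K (dimension 2) consists of the simplices:

  0-simplices (7): a, b, c, d, e, f, g
  1-simplices (21): ab, ac, ad, ae, af, ag, bc, bd, be, bf, bg, cd, ce, cf, cg, de, df, dg, ef, eg, fg
  2-simplices (14): abe, abf, ace, acg, adf, adg, bcd, bcf, bdg, beg, cde, cfg, def, efg

Hence C_0 ≅ Z^7, C_1 ≅ Z^21, C_2 ≅ Z^14.

Boundary ∂_1: C_1 → C_0 maps an edge to its endpoints' difference, ∂[p,q] = q − p. For instance
  ∂bg = g − b.
As a 7×21 matrix over Z this has rank 6, with invariant factors (1,1,1,1,1,1).

∂_2: C_2 → C_1 acts by ∂[p,q,r] = [q,r] − [p,r] + [p,q]. For instance
  ∂efg = fg − eg + ef,
  ∂abe = be − ae + ab.
As a 21×14 matrix over Z this has rank 13, with invariant factors (1,1,1,1,1,1,1,1,1,1,1,1,1).

Computing H_k = (kernel of ∂_k) / (image of ∂_{k+1}):

  H_0: rank C_0 − rank ∂_1 = 7 − 6 = 1, and the invariant factors of ∂_1 are all 1, so H_0 ≅ Z.
  H_1: rank ker ∂_1 − rank ∂_2 = (21 − 6) − 13 = 2, and the invariant factors of ∂_2 are all 1, so H_1 ≅ Z^2.
  H_2: rank ker ∂_2 − rank ∂_3 = (14 − 13) − 0 = 1, and there is no ∂_3, so H_2 ≅ Z.

As a check, the Euler characteristic is 7 − 21 + 14 = 0, which agrees with 1 − 2 + 1 = 0.
(K is a triangulation of the torus T^2.)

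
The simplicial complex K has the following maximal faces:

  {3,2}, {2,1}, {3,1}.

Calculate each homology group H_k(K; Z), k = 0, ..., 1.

H_0 = Z,  H_1 = Z.

Fix the vertex order 1 < 2 < 3 and write every simplex with vertices in increasing order. Then dim K = 1 and the simplices of K are:

  0-simplices (3): [1], [2], [3]
  1-simplices (3): [1,2], [1,3], [2,3]

so the chain groups are C_0 ≅ Z^3, C_1 ≅ Z^3.

Boundary ∂_1: C_1 → C_0 sends each edge [p,q] (with p < q) to q − p.
As a 3×3 matrix over Z this has rank 2, with invariant factors (1,1).

Computing H_k = (kernel of ∂_k) / (image of ∂_{k+1}):

  H_0: rank C_0 − rank ∂_1 = 3 − 2 = 1, and the invariant factors of ∂_1 are all 1, so H_0 = Z.
  H_1: rank ker ∂_1 − rank ∂_2 = (3 − 2) − 0 = 1, and there is no ∂_2, so H_1 = Z.

As a check, the Euler characteristic is 3 − 3 = 0, which agrees with 1 − 1 = 0.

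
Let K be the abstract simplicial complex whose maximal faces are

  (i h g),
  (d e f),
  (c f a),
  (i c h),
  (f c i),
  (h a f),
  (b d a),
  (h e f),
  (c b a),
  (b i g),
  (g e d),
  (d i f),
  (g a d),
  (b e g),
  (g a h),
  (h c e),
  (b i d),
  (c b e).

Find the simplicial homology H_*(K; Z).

H_0 ≅ Z,  H_1 ≅ Z ⊕ Z/2Z,  H_2 = 0.

K has 9 vertices, 27 edges, 18 triangles.
rank ∂_0 = 0, rank ∂_1 = 8 ⇒ b_0 = 9 − 0 − 8 = 1; all invariant factors of ∂_1 are 1 so no torsion. So H_0 = Z.
rank ∂_1 = 8, rank ∂_2 = 18 ⇒ b_1 = 27 − 8 − 18 = 1; ∂_2 has invariant factor(s) [2] giving torsion. So H_1 = Z ⊕ Z/2Z.
rank ∂_2 = 18, rank ∂_3 = 0 ⇒ b_2 = 18 − 18 − 0 = 0. So H_2 = 0.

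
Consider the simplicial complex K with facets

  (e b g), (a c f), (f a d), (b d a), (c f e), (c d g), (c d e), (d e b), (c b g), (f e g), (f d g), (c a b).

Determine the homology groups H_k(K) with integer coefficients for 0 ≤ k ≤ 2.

H_0 = Z,  H_1 = Z/2,  H_2 = 0.

Order the vertices as a < b < c < d < e < f < g. Listing each simplex with vertices in this order, K has dimension 2 with simplices:

  0-simplices (7): a, b, c, d, e, f, g
  1-simplices (18): ab, ac, ad, af, bc, bd, be, bg, cd, ce, cf, cg, de, df, dg, ef, eg, fg
  2-simplices (12): abc, abd, acf, adf, bcg, bde, beg, cde, cdg, cef, dfg, efg

so the chain groups are C_0 ≅ Z^7, C_1 ≅ Z^18, C_2 ≅ Z^12.

∂_1: C_1 → C_0 is given by ∂[p,q] = [q] − [p].
The resulting 7×18 matrix has rank 6, and its Smith normal form has invariant factors (1,1,1,1,1,1).

Boundary ∂_2: C_2 → C_1 acts by ∂[p,q,r] = [q,r] − [p,r] + [p,q]. For instance
  ∂adf = df − af + ad,
  ∂efg = fg − eg + ef.
The resulting 18×12 matrix has rank 12, and its Smith normal form has invariant factors (1,1,1,1,1,1,1,1,1,1,1,2).

Reading off H_k = ker ∂_k / im ∂_{k+1}:

  H_0: rank C_0 − rank ∂_1 = 7 − 6 = 1, and the invariant factors of ∂_1 are all 1, so H_0 ≅ Z.
  H_1: rank ker ∂_1 − rank ∂_2 = (18 − 6) − 12 = 0, and ∂_2 has invariant factor 2 > 1, so H_1 ≅ Z/2.
  H_2: rank ker ∂_2 − rank ∂_3 = (12 − 12) − 0 = 0, and there is no ∂_3, so H_2 ≅ 0.

As a check, the Euler characteristic is 7 − 18 + 12 = 1, which agrees with 1 − 0 + 0 = 1.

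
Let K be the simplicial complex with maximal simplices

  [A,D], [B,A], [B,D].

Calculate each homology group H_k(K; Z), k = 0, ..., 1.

K has 3 vertices, 3 edges.
rank ∂_0 = 0, rank ∂_1 = 2 ⇒ b_0 = 3 − 0 − 2 = 1; all invariant factors of ∂_1 are 1 so no torsion. So H_0 = Z.
rank ∂_1 = 2, rank ∂_2 = 0 ⇒ b_1 = 3 − 2 − 0 = 1. So H_1 = Z.

H_0 = Z,  H_1 = Z.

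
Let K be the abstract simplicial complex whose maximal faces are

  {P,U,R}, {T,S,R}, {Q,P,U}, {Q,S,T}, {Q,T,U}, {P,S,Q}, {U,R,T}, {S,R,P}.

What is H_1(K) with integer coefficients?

Order the vertices as P < Q < R < S < T < U. Listing each simplex with vertices in this order, K has dimension 2 with simplices:

  0-simplices (6): P, Q, R, S, T, U
  1-simplices (12): PQ, PR, PS, PU, QS, QT, QU, RS, RT, RU, ST, TU
  2-simplices (8): PQS, PQU, PRS, PRU, QST, QTU, RST, RTU

giving chain groups C_0 ≅ Z^6, C_1 ≅ Z^12, C_2 ≅ Z^8.

∂_1: C_1 → C_0 sends each edge [p,q] (with p < q) to q − p. For instance
  ∂RT = T − R.
This gives a 6×12 integer matrix of rank 5; reducing to Smith normal form yields diagonal entries (1,1,1,1,1).

∂_2: C_2 → C_1 maps a triangle to the signed sum of its edges. For instance
  ∂RTU = TU − RU + RT,
  ∂QTU = TU − QU + QT.
The resulting 12×8 matrix has rank 7, and its Smith normal form has invariant factors (1,1,1,1,1,1,1).

Now H_k = ker ∂_k / im ∂_{k+1}, so:

  H_1: rank ker ∂_1 − rank ∂_2 = (12 − 5) − 7 = 0, and the invariant factors of ∂_2 are all 1, so H_1 ≅ 0.

H_1 ≅ 0.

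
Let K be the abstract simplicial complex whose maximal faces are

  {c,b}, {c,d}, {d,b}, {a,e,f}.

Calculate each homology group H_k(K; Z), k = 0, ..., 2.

Order the vertices as a < b < c < d < e < f. Listing each simplex with vertices in this order, K has dimension 2 with simplices:

  0-simplices (6): a, b, c, d, e, f
  1-simplices (6): ae, af, bc, bd, cd, ef
  2-simplices (1): aef

Hence C_0 ≅ Z^6, C_1 ≅ Z^6, C_2 ≅ Z^1.

Boundary ∂_1: C_1 → C_0 is given by ∂[p,q] = [q] − [p].
This gives a 6×6 integer matrix of rank 4; reducing to Smith normal form yields diagonal entries (1,1,1,1).

∂_2: C_2 → C_1 acts by ∂[p,q,r] = [q,r] − [p,r] + [p,q]. For instance
  ∂aef = ef − af + ae.
As a 6×1 matrix over Z this has rank 1, with invariant factors (1).

Computing H_k = (kernel of ∂_k) / (image of ∂_{k+1}):

  H_0: rank C_0 − rank ∂_1 = 6 − 4 = 2, and the invariant factors of ∂_1 are all 1, so H_0 = Z^2.
  H_1: rank ker ∂_1 − rank ∂_2 = (6 − 4) − 1 = 1, and the invariant factors of ∂_2 are all 1, so H_1 = Z.
  H_2: rank ker ∂_2 − rank ∂_3 = (1 − 1) − 0 = 0, and there is no ∂_3, so H_2 = 0.

As a check, the Euler characteristic is 6 − 6 + 1 = 1, which agrees with 2 − 1 + 0 = 1.

H_0 = Z^2,  H_1 = Z,  H_2 = 0.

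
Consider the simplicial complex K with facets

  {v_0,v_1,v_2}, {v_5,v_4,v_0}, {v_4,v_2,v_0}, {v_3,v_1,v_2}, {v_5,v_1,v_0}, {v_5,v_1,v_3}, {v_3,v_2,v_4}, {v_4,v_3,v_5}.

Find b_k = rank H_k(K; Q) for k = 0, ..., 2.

K has 6 vertices, 12 edges, 8 triangles.
rank ∂_0 = 0, rank ∂_1 = 5 ⇒ b_0 = 6 − 0 − 5 = 1; all invariant factors of ∂_1 are 1 so no torsion. So H_0 ≅ Z.
rank ∂_1 = 5, rank ∂_2 = 7 ⇒ b_1 = 12 − 5 − 7 = 0; all invariant factors of ∂_2 are 1 so no torsion. So H_1 ≅ 0.
rank ∂_2 = 7, rank ∂_3 = 0 ⇒ b_2 = 8 − 7 − 0 = 1. So H_2 ≅ Z.

b_0 = 1, b_1 = 0, b_2 = 1.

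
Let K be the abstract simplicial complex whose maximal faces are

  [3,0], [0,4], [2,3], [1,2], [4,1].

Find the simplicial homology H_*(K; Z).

H_0 = Z,  H_1 = Z.

Take the total order 0 < 1 < 2 < 3 < 4 on the vertex set. Then K (dimension 1) consists of the simplices:

  0-simplices (5): [0], [1], [2], [3], [4]
  1-simplices (5): [0,3], [0,4], [1,2], [1,4], [2,3]

so the chain groups are C_0 ≅ Z^5, C_1 ≅ Z^5.

Boundary ∂_1: C_1 → C_0 sends each edge [p,q] (with p < q) to q − p.
As a 5×5 matrix over Z this has rank 4, with invariant factors (1,1,1,1).

Reading off H_k = ker ∂_k / im ∂_{k+1}:

  H_0: rank C_0 − rank ∂_1 = 5 − 4 = 1, and the invariant factors of ∂_1 are all 1, so H_0 = Z.
  H_1: rank ker ∂_1 − rank ∂_2 = (5 − 4) − 0 = 1, and there is no ∂_2, so H_1 = Z.

(K is a triangulation of the circle S^1.)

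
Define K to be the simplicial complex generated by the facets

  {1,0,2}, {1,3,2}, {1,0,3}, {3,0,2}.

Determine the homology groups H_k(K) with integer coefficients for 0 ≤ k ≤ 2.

H_0 = Z,  H_1 = 0,  H_2 = Z.

Order the vertices as 0 < 1 < 2 < 3. Listing each simplex with vertices in this order, K has dimension 2 with simplices:

  0-simplices (4): [0], [1], [2], [3]
  1-simplices (6): [0,1], [0,2], [0,3], [1,2], [1,3], [2,3]
  2-simplices (4): [0,1,2], [0,1,3], [0,2,3], [1,2,3]

giving chain groups C_0 ≅ Z^4, C_1 ≅ Z^6, C_2 ≅ Z^4.

The boundary map ∂_1: C_1 → C_0 sends each edge [p,q] (with p < q) to q − p. For instance
  ∂[2,3] = [3] − [2].
The resulting 4×6 matrix has rank 3, and its Smith normal form has invariant factors (1,1,1).

∂_2: C_2 → C_1 sends each 2-simplex [p,q,r] to [q,r] − [p,r] + [p,q]. For instance
  ∂[0,1,3] = [1,3] − [0,3] + [0,1],
  ∂[0,2,3] = [2,3] − [0,3] + [0,2].
The resulting 6×4 matrix has rank 3, and its Smith normal form has invariant factors (1,1,1).

Reading off H_k = ker ∂_k / im ∂_{k+1}:

  H_0: rank C_0 − rank ∂_1 = 4 − 3 = 1, and the invariant factors of ∂_1 are all 1, so H_0 = Z.
  H_1: rank ker ∂_1 − rank ∂_2 = (6 − 3) − 3 = 0, and the invariant factors of ∂_2 are all 1, so H_1 = 0.
  H_2: rank ker ∂_2 − rank ∂_3 = (4 − 3) − 0 = 1, and there is no ∂_3, so H_2 = Z.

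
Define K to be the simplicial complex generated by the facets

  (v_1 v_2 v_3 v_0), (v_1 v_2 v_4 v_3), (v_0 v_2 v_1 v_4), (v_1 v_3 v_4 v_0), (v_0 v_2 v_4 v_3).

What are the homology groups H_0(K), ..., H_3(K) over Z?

Fix the vertex order v_0 < v_1 < v_2 < v_3 < v_4 and write every simplex with vertices in increasing order. Then dim K = 3 and the simplices of K are:

  0-simplices (5): [v_0], [v_1], [v_2], [v_3], [v_4]
  1-simplices (10): [v_0,v_1], [v_0,v_2], [v_0,v_3], [v_0,v_4], [v_1,v_2], [v_1,v_3], [v_1,v_4], [v_2,v_3], [v_2,v_4], [v_3,v_4]
  2-simplices (10): [v_0,v_1,v_2], [v_0,v_1,v_3], [v_0,v_1,v_4], [v_0,v_2,v_3], [v_0,v_2,v_4], [v_0,v_3,v_4], [v_1,v_2,v_3], [v_1,v_2,v_4], [v_1,v_3,v_4], [v_2,v_3,v_4]
  3-simplices (5): [v_0,v_1,v_2,v_3], [v_0,v_1,v_2,v_4], [v_0,v_1,v_3,v_4], [v_0,v_2,v_3,v_4], [v_1,v_2,v_3,v_4]

Hence C_0 ≅ Z^5, C_1 ≅ Z^10, C_2 ≅ Z^10, C_3 ≅ Z^5.

∂_1: C_1 → C_0 maps an edge to its endpoints' difference, ∂[p,q] = q − p. For instance
  ∂[v_0,v_3] = [v_3] − [v_0].
The resulting 5×10 matrix has rank 4, and its Smith normal form has invariant factors (1,1,1,1).

Boundary ∂_2: C_2 → C_1 sends each 2-simplex [p,q,r] to [q,r] − [p,r] + [p,q]. For instance
  ∂[v_0,v_1,v_4] = [v_1,v_4] − [v_0,v_4] + [v_0,v_1],
  ∂[v_0,v_1,v_2] = [v_1,v_2] − [v_0,v_2] + [v_0,v_1].
This gives a 10×10 integer matrix of rank 6; reducing to Smith normal form yields diagonal entries (1,1,1,1,1,1).

Boundary ∂_3: C_3 → C_2 sends each 3-simplex σ to the alternating sum Σ_i (−1)^i (σ with its i-th vertex removed). For instance
  ∂[v_0,v_1,v_2,v_3] = [v_1,v_2,v_3] − [v_0,v_2,v_3] + [v_0,v_1,v_3] − [v_0,v_1,v_2],
  ∂[v_1,v_2,v_3,v_4] = [v_2,v_3,v_4] − [v_1,v_3,v_4] + [v_1,v_2,v_4] − [v_1,v_2,v_3].
The resulting 10×5 matrix has rank 4, and its Smith normal form has invariant factors (1,1,1,1).

Reading off H_k = ker ∂_k / im ∂_{k+1}:

  H_0: rank C_0 − rank ∂_1 = 5 − 4 = 1, and the invariant factors of ∂_1 are all 1, so H_0 ≅ Z.
  H_1: rank ker ∂_1 − rank ∂_2 = (10 − 4) − 6 = 0, and the invariant factors of ∂_2 are all 1, so H_1 ≅ 0.
  H_2: rank ker ∂_2 − rank ∂_3 = (10 − 6) − 4 = 0, and the invariant factors of ∂_3 are all 1, so H_2 ≅ 0.
  H_3: rank ker ∂_3 − rank ∂_4 = (5 − 4) − 0 = 1, and there is no ∂_4, so H_3 ≅ Z.

H_0 = Z,  H_1 = 0,  H_2 = 0,  H_3 = Z.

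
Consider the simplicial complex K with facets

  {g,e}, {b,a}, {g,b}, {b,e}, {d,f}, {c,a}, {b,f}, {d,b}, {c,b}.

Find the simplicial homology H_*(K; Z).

Order the vertices as a < b < c < d < e < f < g. Listing each simplex with vertices in this order, K has dimension 1 with simplices:

  0-simplices (7): a, b, c, d, e, f, g
  1-simplices (9): ab, ac, bc, bd, be, bf, bg, df, eg

Hence C_0 ≅ Z^7, C_1 ≅ Z^9.

∂_1: C_1 → C_0 maps an edge to its endpoints' difference, ∂[p,q] = q − p.
The resulting 7×9 matrix has rank 6, and its Smith normal form has invariant factors (1,1,1,1,1,1).

Reading off H_k = ker ∂_k / im ∂_{k+1}:

  H_0: rank C_0 − rank ∂_1 = 7 − 6 = 1, and the invariant factors of ∂_1 are all 1, so H_0 = Z.
  H_1: rank ker ∂_1 − rank ∂_2 = (9 − 6) − 0 = 3, and there is no ∂_2, so H_1 = Z^3.

H_0 = Z,  H_1 = Z^3.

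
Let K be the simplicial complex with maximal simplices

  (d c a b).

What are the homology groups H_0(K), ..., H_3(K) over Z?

Take the total order a < b < c < d on the vertex set. Then K (dimension 3) consists of the simplices:

  0-simplices (4): a, b, c, d
  1-simplices (6): ab, ac, ad, bc, bd, cd
  2-simplices (4): abc, abd, acd, bcd
  3-simplices (1): abcd

giving chain groups C_0 ≅ Z^4, C_1 ≅ Z^6, C_2 ≅ Z^4, C_3 ≅ Z^1.

The boundary map ∂_1: C_1 → C_0 maps an edge to its endpoints' difference, ∂[p,q] = q − p. For instance
  ∂ac = c − a.
The 4×6 boundary matrix has rank 3 and Smith normal form diag(1,1,1).

The boundary map ∂_2: C_2 → C_1 sends each 2-simplex [p,q,r] to [q,r] − [p,r] + [p,q]. For instance
  ∂acd = cd − ad + ac,
  ∂abd = bd − ad + ab.
As a 6×4 matrix over Z this has rank 3, with invariant factors (1,1,1).

∂_3: C_3 → C_2 sends each 3-simplex σ to the alternating sum Σ_i (−1)^i (σ with its i-th vertex removed). For instance
  ∂abcd = bcd − acd + abd − abc.
This gives a 4×1 integer matrix of rank 1; reducing to Smith normal form yields diagonal entries (1).

Computing H_k = (kernel of ∂_k) / (image of ∂_{k+1}):

  H_0: rank C_0 − rank ∂_1 = 4 − 3 = 1, and the invariant factors of ∂_1 are all 1, so H_0 = Z.
  H_1: rank ker ∂_1 − rank ∂_2 = (6 − 3) − 3 = 0, and the invariant factors of ∂_2 are all 1, so H_1 = 0.
  H_2: rank ker ∂_2 − rank ∂_3 = (4 − 3) − 1 = 0, and the invariant factors of ∂_3 are all 1, so H_2 = 0.
  H_3: rank ker ∂_3 − rank ∂_4 = (1 − 1) − 0 = 0, and there is no ∂_4, so H_3 = 0.

H_0 ≅ Z,  H_1 = 0,  H_2 = 0,  H_3 = 0.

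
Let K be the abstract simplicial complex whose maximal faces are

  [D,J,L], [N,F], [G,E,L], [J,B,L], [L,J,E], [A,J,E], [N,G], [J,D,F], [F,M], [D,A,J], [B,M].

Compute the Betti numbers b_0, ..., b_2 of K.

Fix the vertex order A < B < D < E < F < G < J < L < M < N and write every simplex with vertices in increasing order. Then dim K = 2 and the simplices of K are:

  0-simplices (10): A, B, D, E, F, G, J, L, M, N
  1-simplices (18): AD, AE, AJ, BJ, BL, BM, DF, DJ, DL, EG, EJ, EL, FJ, FM, FN, GL, GN, JL
  2-simplices (7): ADJ, AEJ, BJL, DFJ, DJL, EGL, EJL

so the chain groups are C_0 ≅ Z^10, C_1 ≅ Z^18, C_2 ≅ Z^7.

∂_1: C_1 → C_0 is given by ∂[p,q] = [q] − [p]. For instance
  ∂BJ = J − B.
The resulting 10×18 matrix has rank 9, and its Smith normal form has invariant factors (1,1,1,1,1,1,1,1,1).

Boundary ∂_2: C_2 → C_1 sends each 2-simplex [p,q,r] to [q,r] − [p,r] + [p,q]. For instance
  ∂ADJ = DJ − AJ + AD,
  ∂BJL = JL − BL + BJ.
As a 18×7 matrix over Z this has rank 7, with invariant factors (1,1,1,1,1,1,1).

From H_k ≅ ker(∂_k) / im(∂_{k+1}) we obtain:

  H_0: rank C_0 − rank ∂_1 = 10 − 9 = 1, and the invariant factors of ∂_1 are all 1, so H_0 ≅ Z.
  H_1: rank ker ∂_1 − rank ∂_2 = (18 − 9) − 7 = 2, and the invariant factors of ∂_2 are all 1, so H_1 ≅ Z^2.
  H_2: rank ker ∂_2 − rank ∂_3 = (7 − 7) − 0 = 0, and there is no ∂_3, so H_2 ≅ 0.

Hence the Betti numbers are b_0 = 1, b_1 = 2, b_2 = 0.

b_0 = 1, b_1 = 2, b_2 = 0.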